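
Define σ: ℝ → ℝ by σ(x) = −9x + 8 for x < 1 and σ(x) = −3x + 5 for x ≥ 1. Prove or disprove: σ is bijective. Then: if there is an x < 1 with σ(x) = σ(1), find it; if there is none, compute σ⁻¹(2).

2/3

Both pieces are strictly decreasing (slopes −9 and −3), so each is injective on its own interval.
The left piece maps (−∞, 1) onto (−1, ∞); the right piece maps [1, ∞) onto (−∞, 2].
These images overlap. In particular σ(1) = 2 (right piece), and solving −9x + 8 = 2 on the left piece gives x = 2/3 < 1.
So σ(2/3) = σ(1) with 2/3 ≠ 1, and σ is not injective, hence not bijective. This x = 2/3 is the requested value below 1.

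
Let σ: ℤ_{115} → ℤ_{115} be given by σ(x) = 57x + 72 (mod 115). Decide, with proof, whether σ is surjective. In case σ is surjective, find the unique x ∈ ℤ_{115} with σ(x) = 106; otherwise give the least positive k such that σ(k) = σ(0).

47

Since gcd(57, 115) = 1, 57 is invertible modulo 115. Euclid's algorithm: 115 = 2·57 + 1; back-substituting gives 1 = 113·57 − 56·115, so 57⁻¹ ≡ 113 (mod 115).
Then y ↦ 113(y − 72) is a two-sided inverse to σ, so every y ∈ ℤ_{115} has a preimage.
Hence σ is surjective.
Since σ is surjective, we find σ⁻¹(106): we need 57x ≡ 106 − 72 ≡ 34 (mod 115). Using 57⁻¹ = 113: x ≡ 113·34 = 3842 = 33·115 + 47, so x = 47.
Check: σ(47) = 57·47 + 72 = 2751 = 23·115 + 106 ≡ 106 (mod 115).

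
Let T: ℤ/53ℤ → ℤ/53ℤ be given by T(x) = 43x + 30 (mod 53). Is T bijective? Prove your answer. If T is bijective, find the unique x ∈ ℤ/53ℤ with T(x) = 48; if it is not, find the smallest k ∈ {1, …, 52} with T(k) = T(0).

30

If T(s) = T(t), then 43s ≡ 43t (mod 53). Because gcd(43, 53) = 1, we may cancel 43 to get s ≡ t (mod 53).
We now compute 43⁻¹ mod 53 explicitly. Euclid's algorithm: 53 = 1·43 + 10, 43 = 4·10 + 3, 10 = 3·3 + 1; back-substituting gives 1 = 37·43 − 30·53, so 43⁻¹ ≡ 37 (mod 53).
Then y ↦ 37(y − 30) is a two-sided inverse to T, so every y ∈ ℤ/53ℤ has a preimage.
Thus T is bijective.
Since T is bijective, we compute T⁻¹(48): solve 43x + 30 ≡ 48 (mod 53), i.e. 43x ≡ 18 (mod 53).
Multiplying by 43⁻¹ = 37 gives x ≡ 37·18 = 666 = 12·53 + 30 ≡ 30 (mod 53).
Check: T(30) = 43·30 + 30 = 1320 = 24·53 + 48 ≡ 48 (mod 53).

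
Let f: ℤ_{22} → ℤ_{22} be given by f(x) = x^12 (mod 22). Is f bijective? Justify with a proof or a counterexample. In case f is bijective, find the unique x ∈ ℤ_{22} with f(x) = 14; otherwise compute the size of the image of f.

f(10): Repeated squaring mod 22: 10^1 ≡ 10, 10^2 ≡ 10² = 100 ≡ 12, 10^4 ≡ 12² = 144 ≡ 12, 10^8 ≡ 12² = 144 ≡ 12. Since 12 = 8 + 4, 10^12 ≡ 12·12: 12·12 = 144 ≡ 12. So 10^12 ≡ 12 (mod 22).
f(12): Repeated squaring mod 22: 12^1 ≡ 12, 12^2 ≡ 12² = 144 ≡ 12, 12^4 ≡ 12² = 144 ≡ 12, 12^8 ≡ 12² = 144 ≡ 12. Since 12 = 8 + 4, 12^12 ≡ 12·12: 12·12 = 144 ≡ 12. So 12^12 ≡ 12 (mod 22).
So f(10) = f(12) = 12 while 10 ≠ 12, therefore f is not injective, hence not bijective.
Since f is not bijective, we determine |image(f)|. Computing x^12 mod 22 for each x (by repeated squaring, reducing mod 22 at every step), the values f(0), f(1), …, f(21) are: 0, 1, 4, 9, 16, 3, 14, 5, 20, 15, 12, 11, 12, 15, 20, 5, 14, 3, 16, 9, 4, 1.
The distinct values are {0, 1, 3, 4, 5, 9, 11, 12, 14, 15, 16, 20}; there are 12 of them.

12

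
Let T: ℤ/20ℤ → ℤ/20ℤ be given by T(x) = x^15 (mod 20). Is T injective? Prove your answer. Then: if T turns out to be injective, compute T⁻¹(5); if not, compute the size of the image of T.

T(0) = 0^15 = 0.
T(10): Repeated squaring mod 20: 10^1 ≡ 10, 10^2 ≡ 10² = 100 ≡ 0, 10^4 ≡ 0² = 0, 10^8 ≡ 0² = 0. Since 15 = 8 + 4 + 2 + 1, 10^15 ≡ 0·0·0·10: 0·0 = 0, then 0·0 = 0, then 0·10 = 0. So 10^15 ≡ 0 (mod 20).
So T(0) = T(10) = 0 while 0 ≠ 10, therefore T is not injective.
Since T is not injective, we determine |image(T)|. Computing x^15 mod 20 for each x (by repeated squaring, reducing mod 20 at every step), the values T(0), T(1), …, T(19) are: 0, 1, 8, 7, 4, 5, 16, 3, 12, 9, 0, 11, 8, 17, 4, 15, 16, 13, 12, 19.
The distinct values are {0, 1, 3, 4, 5, 7, 8, 9, 11, 12, 13, 15, 16, 17, 19}; there are 15 of them.

15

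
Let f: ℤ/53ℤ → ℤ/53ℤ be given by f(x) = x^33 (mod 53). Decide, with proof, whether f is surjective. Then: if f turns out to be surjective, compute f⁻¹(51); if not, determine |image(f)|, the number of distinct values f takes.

14

Since 53 is prime, the nonzero elements of ℤ/53ℤ form a cyclic group of order 52.
As gcd(33, 52) = 1, raising to the 33rd power is a bijection on this group: if x_1^33 ≡ x_2^33 then (x_1x_2^{−1})^33 = 1, and the only element of order dividing gcd(33, 52) = 1 is 1, so x_1 = x_2.
With f(0) = 0 this makes f injective on all of ℤ/53ℤ, hence bijective (finite equal-size domain and codomain). In particular f is surjective.
Since f is surjective, we find the preimage of 51. The inverse of x ↦ x^33 on (ℤ/53ℤ)^× is x ↦ x^41, because 33·41 = 1353 = 26·52 + 1 ≡ 1 (mod 52) and x^{52} = 1 for x ≠ 0 (Fermat). So f⁻¹(51) = 51^41 mod 53.
Repeated squaring mod 53: 51^1 ≡ 51, 51^2 ≡ 51² = 2601 ≡ 4, 51^4 ≡ 4² = 16, 51^8 ≡ 16² = 256 ≡ 44, 51^16 ≡ 44² = 1936 ≡ 28, 51^32 ≡ 28² = 784 ≡ 42. Since 41 = 32 + 8 + 1, 51^41 ≡ 42·44·51: 42·44 = 1848 ≡ 46, then 46·51 = 2346 ≡ 14. So 51^41 ≡ 14 (mod 53).
Hence f⁻¹(51) = 14.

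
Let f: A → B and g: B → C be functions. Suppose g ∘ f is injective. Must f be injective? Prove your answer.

Suppose f(s) = f(t). Applying g: (g ∘ f)(s) = (g ∘ f)(t). Since g ∘ f is injective, s = t. Hence f is injective.

injective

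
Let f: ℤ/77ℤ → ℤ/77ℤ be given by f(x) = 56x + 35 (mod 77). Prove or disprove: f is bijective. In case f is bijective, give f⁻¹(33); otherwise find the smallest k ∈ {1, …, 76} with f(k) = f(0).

11

Recall that f is injective if f(a) = f(b) implies a = b.
We have gcd(56, 77) = 7 > 1. Taking a = 0 and b = 11: f(0) = 35 and f(11) = 56·11 + 35 = 651 ≡ 35 (mod 77).
So f(0) = f(11) while 0 ≠ 11, hence f is not injective, hence not bijective.
Since f is not bijective, we find the least positive k with f(k) = f(0): this means 56k ≡ 0 (mod 77), i.e. 77 ∣ 56k. Since gcd(56, 77) = 7, dividing through by 7 this holds exactly when 11 ∣ 8k, and as gcd(8, 11) = 1, exactly when 11 ∣ k.
The smallest positive such k is 11.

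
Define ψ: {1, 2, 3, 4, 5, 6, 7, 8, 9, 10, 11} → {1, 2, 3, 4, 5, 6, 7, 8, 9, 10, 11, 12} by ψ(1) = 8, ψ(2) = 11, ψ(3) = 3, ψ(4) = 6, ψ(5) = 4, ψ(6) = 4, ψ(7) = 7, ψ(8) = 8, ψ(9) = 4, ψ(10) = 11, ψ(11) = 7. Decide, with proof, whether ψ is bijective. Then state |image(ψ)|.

6

ψ(5) = 4 = ψ(6) with 5 ≠ 6, so ψ is not injective, hence not bijective.
The image of ψ is {3, 4, 6, 7, 8, 11}, which has 6 elements.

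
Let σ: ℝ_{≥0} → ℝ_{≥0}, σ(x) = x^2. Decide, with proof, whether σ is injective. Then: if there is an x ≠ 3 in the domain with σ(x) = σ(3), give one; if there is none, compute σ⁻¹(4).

2

On ℝ_{≥0}, x ↦ x^2 is strictly increasing, so σ(x_1) = σ(x_2) forces x_1 = x_2. Therefore σ is injective.
Since x ↦ x^2 is strictly increasing on ℝ_{≥0}, it is injective there, so no x ≠ 3 in the domain has σ(x) = σ(3). We therefore compute σ⁻¹(4) = 4^{1/2} = 2 (indeed 2^2 = 4).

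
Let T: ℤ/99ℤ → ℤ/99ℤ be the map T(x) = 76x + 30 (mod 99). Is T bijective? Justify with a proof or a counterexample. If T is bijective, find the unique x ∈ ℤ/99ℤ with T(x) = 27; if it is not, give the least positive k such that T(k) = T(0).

69

If T(x_1) = T(x_2), then 76x_1 ≡ 76x_2 (mod 99). Because gcd(76, 99) = 1, we may cancel 76 to get x_1 ≡ x_2 (mod 99).
We now compute 76⁻¹ mod 99 explicitly. Euclid's algorithm: 99 = 1·76 + 23, 76 = 3·23 + 7, 23 = 3·7 + 2, 7 = 3·2 + 1; back-substituting gives 1 = 43·76 − 33·99, so 76⁻¹ ≡ 43 (mod 99).
For any y ∈ ℤ/99ℤ, x = 43(y − 30) mod 99 satisfies T(x) = 76·43(y − 30) + 30 ≡ y (since 76·43 ≡ 1 mod 99). So every y has a preimage.
Thus T is bijective.
Since T is bijective, we compute T⁻¹(27): solve 76x + 30 ≡ 27 (mod 99), i.e. 76x ≡ 96 (mod 99).
Multiplying by 76⁻¹ = 43 gives x ≡ 43·96 = 4128 = 41·99 + 69 ≡ 69 (mod 99).
Check: T(69) = 76·69 + 30 = 5274 = 53·99 + 27 ≡ 27 (mod 99).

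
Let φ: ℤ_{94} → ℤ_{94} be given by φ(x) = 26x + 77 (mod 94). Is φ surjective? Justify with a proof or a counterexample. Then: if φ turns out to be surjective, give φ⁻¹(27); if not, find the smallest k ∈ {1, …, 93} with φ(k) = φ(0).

47

Recall: surjectivity means every element of the codomain has a preimage under φ.
Since gcd(26, 94) = 2, we have 26x ≡ 0 (mod 2) for all x, so φ(x) ≡ 1 (mod 2).
But 0 ≢ 1 (mod 2), so 0 ∈ ℤ_{94} has no preimage. Therefore φ is not surjective.
Since φ is not surjective, we find the least positive k with φ(k) = φ(0): this means 26k ≡ 0 (mod 94), i.e. 94 ∣ 26k. Since gcd(26, 94) = 2, dividing through by 2 this holds exactly when 47 ∣ 13k, and as gcd(13, 47) = 1, exactly when 47 ∣ k.
The smallest positive such k is 47.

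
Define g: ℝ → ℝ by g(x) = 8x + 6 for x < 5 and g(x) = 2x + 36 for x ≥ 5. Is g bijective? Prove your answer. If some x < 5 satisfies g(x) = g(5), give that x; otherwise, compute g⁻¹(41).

Both pieces are strictly increasing (slopes 8 and 2), so each is injective on its own interval.
The left piece maps (−∞, 5) onto (−∞, 46); the right piece maps [5, ∞) onto [46, ∞).
Since 46 = 46, the images partition ℝ: g is injective and surjective, hence bijective.
Because the two images are disjoint, no x < 5 has g(x) = g(5), so we compute g⁻¹(41): 41 lies in (−∞, 46), so solve 8x + 6 = 41: x = (41 − 6)/8 = 35/8.

35/8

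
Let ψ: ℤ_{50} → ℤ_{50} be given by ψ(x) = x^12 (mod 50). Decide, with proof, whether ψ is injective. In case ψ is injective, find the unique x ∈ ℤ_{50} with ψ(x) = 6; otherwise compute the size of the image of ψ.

12

ψ(1) = 1^12 = 1.
ψ(7): Repeated squaring mod 50: 7^1 ≡ 7, 7^2 ≡ 7² = 49, 7^4 ≡ 49² = 2401 ≡ 1, 7^8 ≡ 1² = 1. Since 12 = 8 + 4, 7^12 ≡ 1·1: 1·1 = 1. So 7^12 ≡ 1 (mod 50).
So ψ(1) = ψ(7) = 1 while 1 ≠ 7, thus ψ is not injective.
Since ψ is not injective, we determine |image(ψ)|. Computing x^12 mod 50 for each x (by repeated squaring, reducing mod 50 at every step), the values ψ(0), ψ(1), …, ψ(49) are: 0, 1, 46, 41, 16, 25, 36, 1, 36, 31, 0, 21, 6, 31, 46, 25, 6, 11, 26, 11, 0, 41, 16, 21, 26, 25, 26, 21, 16, 41, 0, 11, 26, 11, 6, 25, 46, 31, 6, 21, 0, 31, 36, 1, 36, 25, 16, 41, 46, 1.
The distinct values are {0, 1, 6, 11, 16, 21, 25, 26, 31, 36, 41, 46}; there are 12 of them.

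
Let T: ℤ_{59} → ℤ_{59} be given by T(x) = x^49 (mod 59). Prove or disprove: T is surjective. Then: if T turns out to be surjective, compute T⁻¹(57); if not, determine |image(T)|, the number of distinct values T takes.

46

Since 59 is prime, the nonzero elements of ℤ_{59} form a cyclic group of order 58.
As gcd(49, 58) = 1, raising to the 49th power is a bijection on this group: if a^49 ≡ b^49 then (ab^{−1})^49 = 1, and the only element of order dividing gcd(49, 58) = 1 is 1, so a = b.
With T(0) = 0 this makes T injective on all of ℤ_{59}, hence bijective (finite equal-size domain and codomain). In particular T is surjective.
Since T is surjective, we find the preimage of 57. The inverse of x ↦ x^49 on (ℤ_{59})^× is x ↦ x^45, because 49·45 = 2205 = 38·58 + 1 ≡ 1 (mod 58) and x^{58} = 1 for x ≠ 0 (Fermat). So T⁻¹(57) = 57^45 mod 59.
Repeated squaring mod 59: 57^1 ≡ 57, 57^2 ≡ 57² = 3249 ≡ 4, 57^4 ≡ 4² = 16, 57^8 ≡ 16² = 256 ≡ 20, 57^16 ≡ 20² = 400 ≡ 46, 57^32 ≡ 46² = 2116 ≡ 51. Since 45 = 32 + 8 + 4 + 1, 57^45 ≡ 51·20·16·57: 51·20 = 1020 ≡ 17, then 17·16 = 272 ≡ 36, then 36·57 = 2052 ≡ 46. So 57^45 ≡ 46 (mod 59).
Hence T⁻¹(57) = 46.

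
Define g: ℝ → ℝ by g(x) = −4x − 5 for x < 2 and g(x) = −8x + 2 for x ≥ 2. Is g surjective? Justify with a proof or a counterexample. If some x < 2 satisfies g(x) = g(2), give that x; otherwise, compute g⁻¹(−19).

21/8

Both pieces are strictly decreasing (slopes −4 and −8), so each is injective on its own interval.
The left piece maps (−∞, 2) onto (−13, ∞); the right piece maps [2, ∞) onto (−∞, −14].
The union (−13, ∞) ∪ (−∞, −14] omits the interval between −13 and −14; in particular −13 has no preimage. So g is not surjective.
Because the two images are disjoint, no x < 2 has g(x) = g(2), so we compute g⁻¹(−19): −19 lies in (−∞, −14], so solve −8x + 2 = −19: x = (−19 − 2)/(−8) = 21/8.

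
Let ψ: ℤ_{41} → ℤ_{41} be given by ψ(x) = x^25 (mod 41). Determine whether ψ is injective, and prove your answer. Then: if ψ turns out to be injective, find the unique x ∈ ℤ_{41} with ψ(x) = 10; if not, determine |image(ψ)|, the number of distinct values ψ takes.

9

ψ(3): Repeated squaring mod 41: 3^1 ≡ 3, 3^2 ≡ 3² = 9, 3^4 ≡ 9² = 81 ≡ 40, 3^8 ≡ 40² = 1600 ≡ 1, 3^16 ≡ 1² = 1. Since 25 = 16 + 8 + 1, 3^25 ≡ 1·1·3: 1·1 = 1, then 1·3 = 3. So 3^25 ≡ 3 (mod 41).
ψ(7): Repeated squaring mod 41: 7^1 ≡ 7, 7^2 ≡ 7² = 49 ≡ 8, 7^4 ≡ 8² = 64 ≡ 23, 7^8 ≡ 23² = 529 ≡ 37, 7^16 ≡ 37² = 1369 ≡ 16. Since 25 = 16 + 8 + 1, 7^25 ≡ 16·37·7: 16·37 = 592 ≡ 18, then 18·7 = 126 ≡ 3. So 7^25 ≡ 3 (mod 41).
So ψ(3) = ψ(7) = 3 while 3 ≠ 7, so ψ is not injective.
Since ψ is not injective, we determine |image(ψ)|. Computing x^25 mod 41 for each x (by repeated squaring, reducing mod 41 at every step), the values ψ(0), ψ(1), …, ψ(40) are: 0, 1, 32, 3, 40, 9, 14, 3, 9, 9, 1, 38, 38, 3, 14, 27, 1, 14, 1, 14, 32, 9, 27, 40, 27, 40, 14, 27, 38, 3, 3, 40, 32, 32, 38, 27, 32, 1, 38, 9, 40.
The distinct values are {0, 1, 3, 9, 14, 27, 32, 38, 40}; there are 9 of them.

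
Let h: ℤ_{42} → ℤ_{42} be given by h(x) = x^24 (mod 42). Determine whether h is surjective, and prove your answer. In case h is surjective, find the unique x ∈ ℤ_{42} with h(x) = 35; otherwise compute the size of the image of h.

h(2): Repeated squaring mod 42: 2^1 ≡ 2, 2^2 ≡ 2² = 4, 2^4 ≡ 4² = 16, 2^8 ≡ 16² = 256 ≡ 4, 2^16 ≡ 4² = 16. Since 24 = 16 + 8, 2^24 ≡ 16·4: 16·4 = 64 ≡ 22. So 2^24 ≡ 22 (mod 42).
h(4): Repeated squaring mod 42: 4^1 ≡ 4, 4^2 ≡ 4² = 16, 4^4 ≡ 16² = 256 ≡ 4, 4^8 ≡ 4² = 16, 4^16 ≡ 16² = 256 ≡ 4. Since 24 = 16 + 8, 4^24 ≡ 4·16: 4·16 = 64 ≡ 22. So 4^24 ≡ 22 (mod 42).
So h(2) = h(4) = 22 while 2 ≠ 4, so h is not injective.
A non-injective map from the 42-element set ℤ_{42} to itself takes at most 41 distinct values, so it cannot be surjective. Hence h is not surjective.
Since h is not surjective, we determine |image(h)|. Computing x^24 mod 42 for each x (by repeated squaring, reducing mod 42 at every step), the values h(0), h(1), …, h(41) are: 0, 1, 22, 15, 22, 1, 36, 7, 22, 15, 22, 1, 36, 1, 28, 15, 22, 1, 36, 1, 22, 21, 22, 1, 36, 1, 22, 15, 28, 1, 36, 1, 22, 15, 22, 7, 36, 1, 22, 15, 22, 1.
The distinct values are {0, 1, 7, 15, 21, 22, 28, 36}; there are 8 of them.

8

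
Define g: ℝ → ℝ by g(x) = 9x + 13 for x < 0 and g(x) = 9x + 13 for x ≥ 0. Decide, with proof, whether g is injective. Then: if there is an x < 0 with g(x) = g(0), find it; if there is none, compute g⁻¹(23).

Both pieces are strictly increasing (slopes 9 and 9), so each is injective on its own interval.
The left piece maps (−∞, 0) onto (−∞, 13); the right piece maps [0, ∞) onto [13, ∞).
These images are disjoint, so no value is attained by both pieces. Therefore g is injective.
Because the two images are disjoint, no x < 0 has g(x) = g(0), so we compute g⁻¹(23): 23 lies in [13, ∞), so solve 9x + 13 = 23: x = (23 − 13)/9 = 10/9.

10/9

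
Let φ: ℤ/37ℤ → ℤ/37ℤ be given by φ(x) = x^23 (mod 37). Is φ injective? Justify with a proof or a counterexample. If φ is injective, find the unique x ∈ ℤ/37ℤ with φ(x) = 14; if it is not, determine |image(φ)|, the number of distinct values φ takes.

Since 37 is prime, the nonzero elements of ℤ/37ℤ form a cyclic group of order 36.
As gcd(23, 36) = 1, raising to the 23rd power is a bijection on this group: if x_1^23 ≡ x_2^23 then (x_1x_2^{−1})^23 = 1, and the only element of order dividing gcd(23, 36) = 1 is 1, so x_1 = x_2.
With φ(0) = 0 this makes φ injective on all of ℤ/37ℤ, hence bijective (finite equal-size domain and codomain). In particular φ is injective.
Since φ is injective, we find the preimage of 14. The inverse of x ↦ x^23 on (ℤ/37ℤ)^× is x ↦ x^11, because 23·11 = 253 = 7·36 + 1 ≡ 1 (mod 36) and x^{36} = 1 for x ≠ 0 (Fermat). So φ⁻¹(14) = 14^11 mod 37.
Repeated squaring mod 37: 14^1 ≡ 14, 14^2 ≡ 14² = 196 ≡ 11, 14^4 ≡ 11² = 121 ≡ 10, 14^8 ≡ 10² = 100 ≡ 26. Since 11 = 8 + 2 + 1, 14^11 ≡ 26·11·14: 26·11 = 286 ≡ 27, then 27·14 = 378 ≡ 8. So 14^11 ≡ 8 (mod 37).
Hence φ⁻¹(14) = 8.

8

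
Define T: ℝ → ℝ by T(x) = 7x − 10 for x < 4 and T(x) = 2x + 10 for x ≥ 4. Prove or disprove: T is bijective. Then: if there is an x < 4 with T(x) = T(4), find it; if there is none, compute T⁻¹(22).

6

Both pieces are strictly increasing (slopes 7 and 2), so each is injective on its own interval.
The left piece maps (−∞, 4) onto (−∞, 18); the right piece maps [4, ∞) onto [18, ∞).
Since 18 = 18, the images partition ℝ: T is injective and surjective, hence bijective.
Because the two images are disjoint, no x < 4 has T(x) = T(4), so we compute T⁻¹(22): 22 lies in [18, ∞), so solve 2x + 10 = 22: x = (22 − 10)/2 = 6.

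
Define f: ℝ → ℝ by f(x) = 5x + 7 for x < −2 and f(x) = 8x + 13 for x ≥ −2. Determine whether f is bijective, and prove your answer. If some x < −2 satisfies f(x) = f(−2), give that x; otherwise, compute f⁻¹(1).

-3/2

Both pieces are strictly increasing (slopes 5 and 8), so each is injective on its own interval.
The left piece maps (−∞, −2) onto (−∞, −3); the right piece maps [−2, ∞) onto [−3, ∞).
Since −3 = −3, the images partition ℝ: f is injective and surjective, hence bijective.
Because the two images are disjoint, no x < −2 has f(x) = f(−2), so we compute f⁻¹(1): 1 lies in [−3, ∞), so solve 8x + 13 = 1: x = (1 − 13)/8 = −3/2.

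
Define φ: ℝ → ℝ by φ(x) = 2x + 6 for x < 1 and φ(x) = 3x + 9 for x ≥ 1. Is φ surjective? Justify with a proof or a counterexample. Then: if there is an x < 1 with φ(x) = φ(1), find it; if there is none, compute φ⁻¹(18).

3

Both pieces are strictly increasing (slopes 2 and 3), so each is injective on its own interval.
The left piece maps (−∞, 1) onto (−∞, 8); the right piece maps [1, ∞) onto [12, ∞).
The union (−∞, 8) ∪ [12, ∞) omits the interval between 8 and 12; in particular 8 has no preimage. So φ is not surjective.
Because the two images are disjoint, no x < 1 has φ(x) = φ(1), so we compute φ⁻¹(18): 18 lies in [12, ∞), so solve 3x + 9 = 18: x = (18 − 9)/3 = 3.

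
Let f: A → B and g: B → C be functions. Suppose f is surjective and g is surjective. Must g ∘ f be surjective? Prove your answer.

Let c ∈ C. Since g is surjective, there is b ∈ B with g(b) = c. Since f is surjective, there is a ∈ A with f(a) = b.
Then (g ∘ f)(a) = g(b) = c. Hence g ∘ f is surjective.

surjective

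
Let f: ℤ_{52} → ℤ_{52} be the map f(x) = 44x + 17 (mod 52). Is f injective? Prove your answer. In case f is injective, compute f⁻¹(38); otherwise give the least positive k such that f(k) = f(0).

We have gcd(44, 52) = 4 > 1. Taking x_1 = 0 and x_2 = 13: f(0) = 17 and f(13) = 44·13 + 17 = 589 ≡ 17 (mod 52).
So f(0) = f(13) while 0 ≠ 13, thus f is not injective.
Since f is not injective, we find the least positive k with f(k) = f(0): this means 44k ≡ 0 (mod 52), i.e. 52 ∣ 44k. Since gcd(44, 52) = 4, dividing through by 4 this holds exactly when 13 ∣ 11k, and as gcd(11, 13) = 1, exactly when 13 ∣ k.
The smallest positive such k is 13.

13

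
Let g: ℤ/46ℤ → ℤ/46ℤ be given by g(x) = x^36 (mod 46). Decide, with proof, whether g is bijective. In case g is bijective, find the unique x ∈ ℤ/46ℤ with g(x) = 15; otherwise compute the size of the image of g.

24

g(22): Repeated squaring mod 46: 22^1 ≡ 22, 22^2 ≡ 22² = 484 ≡ 24, 22^4 ≡ 24² = 576 ≡ 24, 22^8 ≡ 24² = 576 ≡ 24, 22^16 ≡ 24² = 576 ≡ 24, 22^32 ≡ 24² = 576 ≡ 24. Since 36 = 32 + 4, 22^36 ≡ 24·24: 24·24 = 576 ≡ 24. So 22^36 ≡ 24 (mod 46).
g(24): Repeated squaring mod 46: 24^1 ≡ 24, 24^2 ≡ 24² = 576 ≡ 24, 24^4 ≡ 24² = 576 ≡ 24, 24^8 ≡ 24² = 576 ≡ 24, 24^16 ≡ 24² = 576 ≡ 24, 24^32 ≡ 24² = 576 ≡ 24. Since 36 = 32 + 4, 24^36 ≡ 24·24: 24·24 = 576 ≡ 24. So 24^36 ≡ 24 (mod 46).
So g(22) = g(24) = 24 while 22 ≠ 24, therefore g is not injective, hence not bijective.
Since g is not bijective, we determine |image(g)|. Computing x^36 mod 46 for each x (by repeated squaring, reducing mod 46 at every step), the values g(0), g(1), …, g(45) are: 0, 1, 8, 27, 18, 13, 32, 25, 6, 39, 12, 3, 26, 35, 16, 29, 2, 9, 36, 41, 4, 31, 24, 23, 24, 31, 4, 41, 36, 9, 2, 29, 16, 35, 26, 3, 12, 39, 6, 25, 32, 13, 18, 27, 8, 1.
The distinct values are {0, 1, 2, 3, 4, 6, 8, 9, 12, 13, 16, 18, 23, 24, 25, 26, 27, 29, 31, 32, 35, 36, 39, 41}; there are 24 of them.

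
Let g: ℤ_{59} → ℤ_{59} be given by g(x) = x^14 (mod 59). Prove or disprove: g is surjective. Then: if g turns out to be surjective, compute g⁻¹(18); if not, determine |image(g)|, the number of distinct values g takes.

g(29): Repeated squaring mod 59: 29^1 ≡ 29, 29^2 ≡ 29² = 841 ≡ 15, 29^4 ≡ 15² = 225 ≡ 48, 29^8 ≡ 48² = 2304 ≡ 3. Since 14 = 8 + 4 + 2, 29^14 ≡ 3·48·15: 3·48 = 144 ≡ 26, then 26·15 = 390 ≡ 36. So 29^14 ≡ 36 (mod 59).
g(30): Repeated squaring mod 59: 30^1 ≡ 30, 30^2 ≡ 30² = 900 ≡ 15, 30^4 ≡ 15² = 225 ≡ 48, 30^8 ≡ 48² = 2304 ≡ 3. Since 14 = 8 + 4 + 2, 30^14 ≡ 3·48·15: 3·48 = 144 ≡ 26, then 26·15 = 390 ≡ 36. So 30^14 ≡ 36 (mod 59).
So g(29) = g(30) = 36 while 29 ≠ 30, hence g is not injective.
A non-injective map from the 59-element set ℤ_{59} to itself takes at most 58 distinct values, so it cannot be surjective. Hence g is not surjective.
Since g is not surjective, we determine |image(g)|. Computing x^14 mod 59 for each x (by repeated squaring, reducing mod 59 at every step), the values g(0), g(1), …, g(58) are: 0, 1, 41, 16, 29, 22, 7, 28, 9, 20, 17, 4, 51, 3, 27, 57, 15, 19, 53, 21, 48, 35, 46, 49, 26, 12, 5, 25, 45, 36, 36, 45, 25, 5, 12, 26, 49, 46, 35, 48, 21, 53, 19, 15, 57, 27, 3, 51, 4, 17, 20, 9, 28, 7, 22, 29, 16, 41, 1.
The distinct values are {0, 1, 3, 4, 5, 7, 9, 12, 15, 16, 17, 19, 20, 21, 22, 25, 26, 27, 28, 29, 35, 36, 41, 45, 46, 48, 49, 51, 53, 57}; there are 30 of them.

30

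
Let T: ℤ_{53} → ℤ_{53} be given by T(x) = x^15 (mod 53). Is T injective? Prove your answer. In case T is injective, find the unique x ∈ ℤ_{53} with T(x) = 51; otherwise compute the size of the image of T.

Since 53 is prime, the nonzero elements of ℤ_{53} form a cyclic group of order 52.
As gcd(15, 52) = 1, raising to the 15th power is a bijection on this group: if x_1^15 ≡ x_2^15 then (x_1x_2^{−1})^15 = 1, and the only element of order dividing gcd(15, 52) = 1 is 1, so x_1 = x_2.
With T(0) = 0 this makes T injective on all of ℤ_{53}, hence bijective (finite equal-size domain and codomain). In particular T is injective.
Since T is injective, we find the preimage of 51. The inverse of x ↦ x^15 on (ℤ_{53})^× is x ↦ x^7, because 15·7 = 105 = 2·52 + 1 ≡ 1 (mod 52) and x^{52} = 1 for x ≠ 0 (Fermat). So T⁻¹(51) = 51^7 mod 53.
Repeated squaring mod 53: 51^1 ≡ 51, 51^2 ≡ 51² = 2601 ≡ 4, 51^4 ≡ 4² = 16. Since 7 = 4 + 2 + 1, 51^7 ≡ 16·4·51: 16·4 = 64 ≡ 11, then 11·51 = 561 ≡ 31. So 51^7 ≡ 31 (mod 53).
Hence T⁻¹(51) = 31.

31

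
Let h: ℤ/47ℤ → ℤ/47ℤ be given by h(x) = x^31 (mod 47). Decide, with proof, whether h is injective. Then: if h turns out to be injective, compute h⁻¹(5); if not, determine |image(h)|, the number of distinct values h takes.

Since 47 is prime, the nonzero elements of ℤ/47ℤ form a cyclic group of order 46.
As gcd(31, 46) = 1, raising to the 31st power is a bijection on this group: if a^31 ≡ b^31 then (ab^{−1})^31 = 1, and the only element of order dividing gcd(31, 46) = 1 is 1, so a = b.
With h(0) = 0 this makes h injective on all of ℤ/47ℤ, hence bijective (finite equal-size domain and codomain). In particular h is injective.
Since h is injective, we find the preimage of 5. The inverse of x ↦ x^31 on (ℤ/47ℤ)^× is x ↦ x^3, because 31·3 = 93 = 2·46 + 1 ≡ 1 (mod 46) and x^{46} = 1 for x ≠ 0 (Fermat). So h⁻¹(5) = 5^3 mod 47.
Repeated squaring mod 47: 5^1 ≡ 5, 5^2 ≡ 5² = 25. Since 3 = 2 + 1, 5^3 ≡ 25·5: 25·5 = 125 ≡ 31. So 5^3 ≡ 31 (mod 47).
Hence h⁻¹(5) = 31.

31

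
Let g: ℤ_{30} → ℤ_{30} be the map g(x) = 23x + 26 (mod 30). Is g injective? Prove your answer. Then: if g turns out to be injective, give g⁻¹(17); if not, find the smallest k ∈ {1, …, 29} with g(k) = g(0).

If g(x_1) = g(x_2), then 23x_1 ≡ 23x_2 (mod 30). Because gcd(23, 30) = 1, we may cancel 23 to get x_1 ≡ x_2 (mod 30).
Thus g is injective.
We now compute 23⁻¹ mod 30 explicitly. Euclid's algorithm: 30 = 1·23 + 7, 23 = 3·7 + 2, 7 = 3·2 + 1; back-substituting gives 1 = 17·23 − 13·30, so 23⁻¹ ≡ 17 (mod 30).
Since g is injective, we find g⁻¹(17): we need 23x ≡ 17 − 26 ≡ 21 (mod 30). Using 23⁻¹ = 17: x ≡ 17·21 = 357 = 11·30 + 27, so x = 27.
Check: g(27) = 23·27 + 26 = 647 = 21·30 + 17 ≡ 17 (mod 30).

27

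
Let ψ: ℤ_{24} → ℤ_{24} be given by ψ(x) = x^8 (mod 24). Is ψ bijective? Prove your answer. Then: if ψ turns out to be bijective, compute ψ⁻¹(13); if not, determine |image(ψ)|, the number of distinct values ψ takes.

4

ψ(2): Repeated squaring mod 24: 2^1 ≡ 2, 2^2 ≡ 2² = 4, 2^4 ≡ 4² = 16, 2^8 ≡ 16² = 256 ≡ 16. So 2^8 ≡ 16 (mod 24).
ψ(4): Repeated squaring mod 24: 4^1 ≡ 4, 4^2 ≡ 4² = 16, 4^4 ≡ 16² = 256 ≡ 16, 4^8 ≡ 16² = 256 ≡ 16. So 4^8 ≡ 16 (mod 24).
So ψ(2) = ψ(4) = 16 while 2 ≠ 4, therefore ψ is not injective, hence not bijective.
Since ψ is not bijective, we determine |image(ψ)|. Computing x^8 mod 24 for each x (by repeated squaring, reducing mod 24 at every step), the values ψ(0), ψ(1), …, ψ(23) are: 0, 1, 16, 9, 16, 1, 0, 1, 16, 9, 16, 1, 0, 1, 16, 9, 16, 1, 0, 1, 16, 9, 16, 1.
The distinct values are {0, 1, 9, 16}; there are 4 of them.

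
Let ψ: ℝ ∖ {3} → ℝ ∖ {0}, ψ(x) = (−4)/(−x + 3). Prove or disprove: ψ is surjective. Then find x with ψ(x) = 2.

5

For any y ≠ 0, solving y(−x + 3) = −4 for x gives a well-defined x ≠ 3. So ψ is surjective.
Solving ψ(x) = 2: cross-multiplying gives −4 = 2(−x + 3), which rearranges to 2x = 10, so x = 5.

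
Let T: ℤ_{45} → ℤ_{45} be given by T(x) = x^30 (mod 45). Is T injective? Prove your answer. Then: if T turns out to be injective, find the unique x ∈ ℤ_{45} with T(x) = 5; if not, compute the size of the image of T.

6

T(1) = 1^30 = 1.
T(4): Repeated squaring mod 45: 4^1 ≡ 4, 4^2 ≡ 4² = 16, 4^4 ≡ 16² = 256 ≡ 31, 4^8 ≡ 31² = 961 ≡ 16, 4^16 ≡ 16² = 256 ≡ 31. Since 30 = 16 + 8 + 4 + 2, 4^30 ≡ 31·16·31·16: 31·16 = 496 ≡ 1, then 1·31 = 31, then 31·16 = 496 ≡ 1. So 4^30 ≡ 1 (mod 45).
So T(1) = T(4) = 1 while 1 ≠ 4, so T is not injective.
Since T is not injective, we determine |image(T)|. Computing x^30 mod 45 for each x (by repeated squaring, reducing mod 45 at every step), the values T(0), T(1), …, T(44) are: 0, 1, 19, 9, 1, 10, 36, 19, 19, 36, 10, 1, 9, 19, 1, 0, 1, 19, 9, 1, 10, 36, 19, 19, 36, 10, 1, 9, 19, 1, 0, 1, 19, 9, 1, 10, 36, 19, 19, 36, 10, 1, 9, 19, 1.
The distinct values are {0, 1, 9, 10, 19, 36}; there are 6 of them.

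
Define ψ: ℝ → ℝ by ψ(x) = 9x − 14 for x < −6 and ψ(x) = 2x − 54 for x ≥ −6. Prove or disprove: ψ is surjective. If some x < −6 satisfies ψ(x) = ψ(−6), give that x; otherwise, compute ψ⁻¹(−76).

-62/9

Both pieces are strictly increasing (slopes 9 and 2), so each is injective on its own interval.
The left piece maps (−∞, −6) onto (−∞, −68); the right piece maps [−6, ∞) onto [−66, ∞).
The union (−∞, −68) ∪ [−66, ∞) omits the interval between −68 and −66; in particular −68 has no preimage. So ψ is not surjective.
Because the two images are disjoint, no x < −6 has ψ(x) = ψ(−6), so we compute ψ⁻¹(−76): −76 lies in (−∞, −68), so solve 9x − 14 = −76: x = (−76 + 14)/9 = −62/9.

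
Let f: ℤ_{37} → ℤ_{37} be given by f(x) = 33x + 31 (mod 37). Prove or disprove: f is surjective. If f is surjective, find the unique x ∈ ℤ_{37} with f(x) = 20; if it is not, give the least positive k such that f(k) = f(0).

Since gcd(33, 37) = 1, 33 is invertible modulo 37. Euclid's algorithm: 37 = 1·33 + 4, 33 = 8·4 + 1; back-substituting gives 1 = 9·33 − 8·37, so 33⁻¹ ≡ 9 (mod 37).
For any y ∈ ℤ_{37}, x = 9(y − 31) mod 37 satisfies f(x) = 33·9(y − 31) + 31 ≡ y (since 33·9 ≡ 1 mod 37). So every y has a preimage.
So f is surjective.
Since f is surjective, we compute f⁻¹(20): solve 33x + 31 ≡ 20 (mod 37), i.e. 33x ≡ 26 (mod 37).
Multiplying by 33⁻¹ = 9 gives x ≡ 9·26 = 234 = 6·37 + 12 ≡ 12 (mod 37).
Check: f(12) = 33·12 + 31 = 427 = 11·37 + 20 ≡ 20 (mod 37).

12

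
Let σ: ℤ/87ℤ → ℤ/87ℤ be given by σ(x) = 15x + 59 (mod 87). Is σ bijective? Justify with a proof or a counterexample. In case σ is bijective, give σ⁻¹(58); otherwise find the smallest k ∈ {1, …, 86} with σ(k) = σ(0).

29

We have gcd(15, 87) = 3 > 1. Taking x_1 = 0 and x_2 = 29: σ(0) = 59 and σ(29) = 15·29 + 59 = 494 ≡ 59 (mod 87).
So σ(0) = σ(29) while 0 ≠ 29, so σ is not injective, hence not bijective.
Since σ is not bijective, we find the least positive k with σ(k) = σ(0): this means 15k ≡ 0 (mod 87), i.e. 87 ∣ 15k. Since gcd(15, 87) = 3, dividing through by 3 this holds exactly when 29 ∣ 5k, and as gcd(5, 29) = 1, exactly when 29 ∣ k.
The smallest positive such k is 29.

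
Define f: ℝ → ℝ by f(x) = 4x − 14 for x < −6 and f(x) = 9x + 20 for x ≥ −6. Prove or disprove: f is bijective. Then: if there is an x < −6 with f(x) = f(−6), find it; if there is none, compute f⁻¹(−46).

Both pieces are strictly increasing (slopes 4 and 9), so each is injective on its own interval.
The left piece maps (−∞, −6) onto (−∞, −38); the right piece maps [−6, ∞) onto [−34, ∞).
The images leave a gap (−38 has no preimage), so f is not surjective, hence not bijective.
Because the two images are disjoint, no x < −6 has f(x) = f(−6), so we compute f⁻¹(−46): −46 lies in (−∞, −38), so solve 4x − 14 = −46: x = (−46 + 14)/4 = −8.

-8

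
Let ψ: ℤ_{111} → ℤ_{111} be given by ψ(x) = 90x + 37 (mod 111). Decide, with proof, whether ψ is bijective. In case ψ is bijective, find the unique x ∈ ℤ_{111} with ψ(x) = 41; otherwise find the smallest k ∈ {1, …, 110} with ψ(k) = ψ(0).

By definition, ψ is injective when ψ(s) = ψ(t) forces s = t.
We have gcd(90, 111) = 3 > 1. Taking s = 0 and t = 37: ψ(0) = 37 and ψ(37) = 90·37 + 37 = 3367 ≡ 37 (mod 111).
So ψ(0) = ψ(37) while 0 ≠ 37, so ψ is not injective, hence not bijective.
Since ψ is not bijective, we find the least positive k with ψ(k) = ψ(0): this means 90k ≡ 0 (mod 111), i.e. 111 ∣ 90k. Since gcd(90, 111) = 3, dividing through by 3 this holds exactly when 37 ∣ 30k, and as gcd(30, 37) = 1, exactly when 37 ∣ k.
The smallest positive such k is 37.

37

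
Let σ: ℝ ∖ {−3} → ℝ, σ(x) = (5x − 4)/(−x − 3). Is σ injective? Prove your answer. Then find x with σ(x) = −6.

Suppose σ(x_1) = σ(x_2). Cross-multiplying: (5x_1 − 4)(−x_2 − 3) = (5x_2 − 4)(−x_1 − 3).
Expanding both sides and cancelling the symmetric terms leaves −19·(x_1 − x_2) = 0. Since −19 ≠ 0, x_1 = x_2. Hence σ is injective.
Solving σ(x) = −6: cross-multiplying gives 5x − 4 = −6(−x − 3), which rearranges to −1x = 22, so x = −22.

-22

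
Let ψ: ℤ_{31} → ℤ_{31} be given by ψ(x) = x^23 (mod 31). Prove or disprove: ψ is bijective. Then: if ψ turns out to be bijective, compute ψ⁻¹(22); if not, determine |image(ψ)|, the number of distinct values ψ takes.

Since 31 is prime, the nonzero elements of ℤ_{31} form a cyclic group of order 30.
As gcd(23, 30) = 1, raising to the 23rd power is a bijection on this group: if s^23 ≡ t^23 then (st^{−1})^23 = 1, and the only element of order dividing gcd(23, 30) = 1 is 1, so s = t.
With ψ(0) = 0 this makes ψ injective on all of ℤ_{31}, hence bijective (finite equal-size domain and codomain). In particular ψ is bijective.
Since ψ is bijective, we find the preimage of 22. The inverse of x ↦ x^23 on (ℤ_{31})^× is x ↦ x^17, because 23·17 = 391 = 13·30 + 1 ≡ 1 (mod 30) and x^{30} = 1 for x ≠ 0 (Fermat). So ψ⁻¹(22) = 22^17 mod 31.
Repeated squaring mod 31: 22^1 ≡ 22, 22^2 ≡ 22² = 484 ≡ 19, 22^4 ≡ 19² = 361 ≡ 20, 22^8 ≡ 20² = 400 ≡ 28, 22^16 ≡ 28² = 784 ≡ 9. Since 17 = 16 + 1, 22^17 ≡ 9·22: 9·22 = 198 ≡ 12. So 22^17 ≡ 12 (mod 31).
Hence ψ⁻¹(22) = 12.

12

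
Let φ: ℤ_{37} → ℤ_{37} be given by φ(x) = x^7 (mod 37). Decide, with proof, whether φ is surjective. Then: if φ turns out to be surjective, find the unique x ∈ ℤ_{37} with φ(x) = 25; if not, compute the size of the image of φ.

Since 37 is prime, the nonzero elements of ℤ_{37} form a cyclic group of order 36.
As gcd(7, 36) = 1, raising to the 7th power is a bijection on this group: if a^7 ≡ b^7 then (ab^{−1})^7 = 1, and the only element of order dividing gcd(7, 36) = 1 is 1, so a = b.
With φ(0) = 0 this makes φ injective on all of ℤ_{37}, hence bijective (finite equal-size domain and codomain). In particular φ is surjective.
Since φ is surjective, we find the preimage of 25. The inverse of x ↦ x^7 on (ℤ_{37})^× is x ↦ x^31, because 7·31 = 217 = 6·36 + 1 ≡ 1 (mod 36) and x^{36} = 1 for x ≠ 0 (Fermat). So φ⁻¹(25) = 25^31 mod 37.
Repeated squaring mod 37: 25^1 ≡ 25, 25^2 ≡ 25² = 625 ≡ 33, 25^4 ≡ 33² = 1089 ≡ 16, 25^8 ≡ 16² = 256 ≡ 34, 25^16 ≡ 34² = 1156 ≡ 9. Since 31 = 16 + 8 + 4 + 2 + 1, 25^31 ≡ 9·34·16·33·25: 9·34 = 306 ≡ 10, then 10·16 = 160 ≡ 12, then 12·33 = 396 ≡ 26, then 26·25 = 650 ≡ 21. So 25^31 ≡ 21 (mod 37).
Hence φ⁻¹(25) = 21.

21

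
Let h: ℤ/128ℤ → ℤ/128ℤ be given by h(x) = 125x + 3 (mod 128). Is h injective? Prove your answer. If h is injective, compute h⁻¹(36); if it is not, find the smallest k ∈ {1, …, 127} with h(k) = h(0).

117

By definition, h is injective if h(a) = h(b) implies a = b.
If h(a) = h(b), then 125a ≡ 125b (mod 128). Because gcd(125, 128) = 1, we may cancel 125 to get a ≡ b (mod 128).
Therefore h is injective.
We now compute 125⁻¹ mod 128 explicitly. Euclid's algorithm: 128 = 1·125 + 3, 125 = 41·3 + 2, 3 = 1·2 + 1; back-substituting gives 1 = 85·125 − 83·128, so 125⁻¹ ≡ 85 (mod 128).
Since h is injective, we compute h⁻¹(36): solve 125x + 3 ≡ 36 (mod 128), i.e. 125x ≡ 33 (mod 128).
Multiplying by 125⁻¹ = 85 gives x ≡ 85·33 = 2805 = 21·128 + 117 ≡ 117 (mod 128).
Check: h(117) = 125·117 + 3 = 14628 = 114·128 + 36 ≡ 36 (mod 128).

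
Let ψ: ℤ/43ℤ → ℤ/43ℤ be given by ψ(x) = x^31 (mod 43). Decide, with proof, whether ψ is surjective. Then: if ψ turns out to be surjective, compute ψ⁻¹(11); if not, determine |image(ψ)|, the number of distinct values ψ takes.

Since 43 is prime, the nonzero elements of ℤ/43ℤ form a cyclic group of order 42.
As gcd(31, 42) = 1, raising to the 31st power is a bijection on this group: if u^31 ≡ v^31 then (uv^{−1})^31 = 1, and the only element of order dividing gcd(31, 42) = 1 is 1, so u = v.
With ψ(0) = 0 this makes ψ injective on all of ℤ/43ℤ, hence bijective (finite equal-size domain and codomain). In particular ψ is surjective.
Since ψ is surjective, we find the preimage of 11. The inverse of x ↦ x^31 on (ℤ/43ℤ)^× is x ↦ x^19, because 31·19 = 589 = 14·42 + 1 ≡ 1 (mod 42) and x^{42} = 1 for x ≠ 0 (Fermat). So ψ⁻¹(11) = 11^19 mod 43.
Repeated squaring mod 43: 11^1 ≡ 11, 11^2 ≡ 11² = 121 ≡ 35, 11^4 ≡ 35² = 1225 ≡ 21, 11^8 ≡ 21² = 441 ≡ 11, 11^16 ≡ 11² = 121 ≡ 35. Since 19 = 16 + 2 + 1, 11^19 ≡ 35·35·11: 35·35 = 1225 ≡ 21, then 21·11 = 231 ≡ 16. So 11^19 ≡ 16 (mod 43).
Hence ψ⁻¹(11) = 16.

16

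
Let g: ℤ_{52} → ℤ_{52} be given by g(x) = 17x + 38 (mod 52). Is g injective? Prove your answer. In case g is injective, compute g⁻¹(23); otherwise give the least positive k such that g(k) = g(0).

Suppose g(x_1) = g(x_2) in ℤ_{52}. Then 17x_1 + 38 ≡ 17x_2 + 38 (mod 52), hence 17(x_1 − x_2) ≡ 0 (mod 52).
Since gcd(17, 52) = 1, 17 is invertible modulo 52, so x_1 − x_2 ≡ 0 (mod 52), i.e. x_1 = x_2.
Thus g is injective.
We now compute 17⁻¹ mod 52 explicitly. Euclid's algorithm: 52 = 3·17 + 1; back-substituting gives 1 = 49·17 − 16·52, so 17⁻¹ ≡ 49 (mod 52).
Since g is injective, we find g⁻¹(23): we need 17x ≡ 23 − 38 ≡ 37 (mod 52). Using 17⁻¹ = 49: x ≡ 49·37 = 1813 = 34·52 + 45, so x = 45.
Check: g(45) = 17·45 + 38 = 803 = 15·52 + 23 ≡ 23 (mod 52).

45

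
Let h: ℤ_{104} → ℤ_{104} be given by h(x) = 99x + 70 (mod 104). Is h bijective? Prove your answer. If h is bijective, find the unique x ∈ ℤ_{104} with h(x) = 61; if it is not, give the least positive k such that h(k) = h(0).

85

Recall that injectivity means: for all s, t in the domain, h(s) = h(t) implies s = t.
If h(s) = h(t), then 99s ≡ 99t (mod 104). Because gcd(99, 104) = 1, we may cancel 99 to get s ≡ t (mod 104).
We now compute 99⁻¹ mod 104 explicitly. Euclid's algorithm: 104 = 1·99 + 5, 99 = 19·5 + 4, 5 = 1·4 + 1; back-substituting gives 1 = 83·99 − 79·104, so 99⁻¹ ≡ 83 (mod 104).
For any y ∈ ℤ_{104}, x = 83(y − 70) mod 104 satisfies h(x) = 99·83(y − 70) + 70 ≡ y (since 99·83 ≡ 1 mod 104). So every y has a preimage.
Therefore h is bijective.
Since h is bijective, we find h⁻¹(61): we need 99x ≡ 61 − 70 ≡ 95 (mod 104). Using 99⁻¹ = 83: x ≡ 83·95 = 7885 = 75·104 + 85, so x = 85.
Check: h(85) = 99·85 + 70 = 8485 = 81·104 + 61 ≡ 61 (mod 104).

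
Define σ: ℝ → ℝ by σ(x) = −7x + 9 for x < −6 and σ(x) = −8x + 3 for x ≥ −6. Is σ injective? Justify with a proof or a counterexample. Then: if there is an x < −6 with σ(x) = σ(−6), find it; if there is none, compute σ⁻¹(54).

Both pieces are strictly decreasing (slopes −7 and −8), so each is injective on its own interval.
The left piece maps (−∞, −6) onto (51, ∞); the right piece maps [−6, ∞) onto (−∞, 51].
These images are disjoint, so no value is attained by both pieces. Thus σ is injective.
Because the two images are disjoint, no x < −6 has σ(x) = σ(−6), so we compute σ⁻¹(54): 54 lies in (51, ∞), so solve −7x + 9 = 54: x = (54 − 9)/(−7) = −45/7.

-45/7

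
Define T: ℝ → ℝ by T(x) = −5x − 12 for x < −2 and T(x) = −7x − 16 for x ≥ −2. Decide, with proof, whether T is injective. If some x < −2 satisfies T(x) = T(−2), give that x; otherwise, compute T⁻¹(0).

-12/5

Both pieces are strictly decreasing (slopes −5 and −7), so each is injective on its own interval.
The left piece maps (−∞, −2) onto (−2, ∞); the right piece maps [−2, ∞) onto (−∞, −2].
These images are disjoint, so no value is attained by both pieces. Therefore T is injective.
Because the two images are disjoint, no x < −2 has T(x) = T(−2), so we compute T⁻¹(0): 0 lies in (−2, ∞), so solve −5x − 12 = 0: x = (0 + 12)/(−5) = −12/5.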